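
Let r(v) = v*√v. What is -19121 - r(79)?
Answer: -19121 - 79*√79 ≈ -19823.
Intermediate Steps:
r(v) = v^(3/2)
-19121 - r(79) = -19121 - 79^(3/2) = -19121 - 79*√79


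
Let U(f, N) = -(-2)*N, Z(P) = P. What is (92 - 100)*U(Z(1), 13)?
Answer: -208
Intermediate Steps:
U(f, N) = 2*N
(92 - 100)*U(Z(1), 13) = (92 - 100)*(2*13) = -8*26 = -208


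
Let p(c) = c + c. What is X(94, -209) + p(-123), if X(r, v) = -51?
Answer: -297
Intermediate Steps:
p(c) = 2*c
X(94, -209) + p(-123) = -51 + 2*(-123) = -51 - 246 = -297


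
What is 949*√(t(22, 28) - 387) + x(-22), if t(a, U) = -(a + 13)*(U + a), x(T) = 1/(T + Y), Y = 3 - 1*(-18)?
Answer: -1 + 949*I*√2137 ≈ -1.0 + 43870.0*I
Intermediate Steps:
Y = 21 (Y = 3 + 18 = 21)
x(T) = 1/(21 + T) (x(T) = 1/(T + 21) = 1/(21 + T))
t(a, U) = -(13 + a)*(U + a)
949*√(t(22, 28) - 387) + x(-22) = 949*√((-1*22² - 13*28 - 13*22 - 1*28*22) - 387) + 1/(21 - 22) = 949*√((-1*484 - 364 - 286 - 616) - 387) + 1/(-1) = 949*√((-484 - 364 - 286 - 616) - 387) - 1 = 949*√(-1750 - 387) - 1 = 949*√(-2137) - 1 = 949*(I*√2137) - 1 = 949*I*√2137 - 1 = -1 + 949*I*√2137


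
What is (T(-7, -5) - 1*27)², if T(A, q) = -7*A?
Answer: 484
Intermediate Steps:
(T(-7, -5) - 1*27)² = (-7*(-7) - 1*27)² = (49 - 27)² = 22² = 484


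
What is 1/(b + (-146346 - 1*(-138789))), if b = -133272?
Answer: -1/140829 ≈ -7.1008e-6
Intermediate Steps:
1/(b + (-146346 - 1*(-138789))) = 1/(-133272 + (-146346 - 1*(-138789))) = 1/(-133272 + (-146346 + 138789)) = 1/(-133272 - 7557) = 1/(-140829) = -1/140829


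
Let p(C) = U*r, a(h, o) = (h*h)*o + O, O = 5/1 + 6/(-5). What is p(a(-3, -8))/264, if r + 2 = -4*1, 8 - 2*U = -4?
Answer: -3/22 ≈ -0.13636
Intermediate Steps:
U = 6 (U = 4 - ½*(-4) = 4 + 2 = 6)
O = 19/5 (O = 5*1 + 6*(-⅕) = 5 - 6/5 = 19/5 ≈ 3.8000)
r = -6 (r = -2 - 4*1 = -2 - 4 = -6)
a(h, o) = 19/5 + o*h² (a(h, o) = (h*h)*o + 19/5 = h²*o + 19/5 = o*h² + 19/5 = 19/5 + o*h²)
p(C) = -36 (p(C) = 6*(-6) = -36)
p(a(-3, -8))/264 = -36/264 = -36*1/264 = -3/22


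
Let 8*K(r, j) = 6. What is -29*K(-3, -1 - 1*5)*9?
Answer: -783/4 ≈ -195.75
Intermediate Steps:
K(r, j) = ¾ (K(r, j) = (⅛)*6 = ¾)
-29*K(-3, -1 - 1*5)*9 = -29*¾*9 = -87/4*9 = -783/4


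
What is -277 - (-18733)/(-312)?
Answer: -8089/24 ≈ -337.04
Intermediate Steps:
-277 - (-18733)/(-312) = -277 - (-18733)*(-1)/312 = -277 - 131*11/24 = -277 - 1441/24 = -8089/24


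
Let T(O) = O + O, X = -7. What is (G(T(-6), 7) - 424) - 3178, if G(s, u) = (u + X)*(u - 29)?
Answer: -3602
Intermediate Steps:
T(O) = 2*O
G(s, u) = (-29 + u)*(-7 + u) (G(s, u) = (u - 7)*(u - 29) = (-7 + u)*(-29 + u) = (-29 + u)*(-7 + u))
(G(T(-6), 7) - 424) - 3178 = ((203 + 7**2 - 36*7) - 424) - 3178 = ((203 + 49 - 252) - 424) - 3178 = (0 - 424) - 3178 = -424 - 3178 = -3602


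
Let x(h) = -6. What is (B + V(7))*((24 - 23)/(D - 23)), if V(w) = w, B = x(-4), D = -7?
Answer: -1/30 ≈ -0.033333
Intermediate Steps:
B = -6
(B + V(7))*((24 - 23)/(D - 23)) = (-6 + 7)*((24 - 23)/(-7 - 23)) = 1*(1/(-30)) = 1*(1*(-1/30)) = 1*(-1/30) = -1/30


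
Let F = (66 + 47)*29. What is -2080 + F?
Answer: 1197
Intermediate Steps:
F = 3277 (F = 113*29 = 3277)
-2080 + F = -2080 + 3277 = 1197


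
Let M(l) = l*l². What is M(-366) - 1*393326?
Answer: -49421222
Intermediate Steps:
M(l) = l³
M(-366) - 1*393326 = (-366)³ - 1*393326 = -49027896 - 393326 = -49421222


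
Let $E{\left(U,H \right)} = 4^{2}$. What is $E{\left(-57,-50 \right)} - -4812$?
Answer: $4828$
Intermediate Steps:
$E{\left(U,H \right)} = 16$
$E{\left(-57,-50 \right)} - -4812 = 16 - -4812 = 16 + 4812 = 4828$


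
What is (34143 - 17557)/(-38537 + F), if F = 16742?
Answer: -16586/21795 ≈ -0.76100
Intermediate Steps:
(34143 - 17557)/(-38537 + F) = (34143 - 17557)/(-38537 + 16742) = 16586/(-21795) = 16586*(-1/21795) = -16586/21795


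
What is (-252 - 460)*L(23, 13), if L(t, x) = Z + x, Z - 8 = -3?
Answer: -12816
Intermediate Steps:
Z = 5 (Z = 8 - 3 = 5)
L(t, x) = 5 + x
(-252 - 460)*L(23, 13) = (-252 - 460)*(5 + 13) = -712*18 = -12816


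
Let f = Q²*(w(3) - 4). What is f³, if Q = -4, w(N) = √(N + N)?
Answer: -557056 + 221184*√6 ≈ -15268.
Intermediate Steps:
w(N) = √2*√N (w(N) = √(2*N) = √2*√N)
f = -64 + 16*√6 (f = (-4)²*(√2*√3 - 4) = 16*(√6 - 4) = 16*(-4 + √6) = -64 + 16*√6 ≈ -24.808)
f³ = (-64 + 16*√6)³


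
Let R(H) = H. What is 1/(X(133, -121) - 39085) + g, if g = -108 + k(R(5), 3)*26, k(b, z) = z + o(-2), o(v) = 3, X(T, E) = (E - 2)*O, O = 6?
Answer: 1911503/39823 ≈ 48.000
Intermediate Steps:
X(T, E) = -12 + 6*E (X(T, E) = (E - 2)*6 = (-2 + E)*6 = -12 + 6*E)
k(b, z) = 3 + z (k(b, z) = z + 3 = 3 + z)
g = 48 (g = -108 + (3 + 3)*26 = -108 + 6*26 = -108 + 156 = 48)
1/(X(133, -121) - 39085) + g = 1/((-12 + 6*(-121)) - 39085) + 48 = 1/((-12 - 726) - 39085) + 48 = 1/(-738 - 39085) + 48 = 1/(-39823) + 48 = -1/39823 + 48 = 1911503/39823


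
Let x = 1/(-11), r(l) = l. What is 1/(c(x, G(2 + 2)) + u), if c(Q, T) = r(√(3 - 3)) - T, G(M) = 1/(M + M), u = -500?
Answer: -8/4001 ≈ -0.0019995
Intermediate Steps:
G(M) = 1/(2*M)
x = -1/11 ≈ -0.090909
c(Q, T) = -T (c(Q, T) = √(3 - 3) - T = √0 - T = 0 - T = -T)
1/(c(x, G(2 + 2)) + u) = 1/(-1/(2*(2 + 2)) - 500) = 1/(-1/(2*4) - 500) = 1/(-1*⅛ - 500) = 1/(-⅛ - 500) = 1/(-4001/8) = -8/4001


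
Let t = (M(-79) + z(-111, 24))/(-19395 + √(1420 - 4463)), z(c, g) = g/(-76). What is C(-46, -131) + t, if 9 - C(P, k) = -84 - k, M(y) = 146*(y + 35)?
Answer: -134613337303/3573606146 + 61031*I*√3043/3573606146 ≈ -37.669 + 0.0009421*I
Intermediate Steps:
z(c, g) = -g/76 (z(c, g) = g*(-1/76) = -g/76)
M(y) = 5110 + 146*y (M(y) = 146*(35 + y) = 5110 + 146*y)
C(P, k) = 93 + k (C(P, k) = 9 - (-84 - k) = 9 + (84 + k) = 93 + k)
t = -122062/(19*(-19395 + I*√3043)) (t = ((5110 + 146*(-79)) - 1/76*24)/(-19395 + √(1420 - 4463)) = ((5110 - 11534) - 6/19)/(-19395 + √(-3043)) = (-6424 - 6/19)/(-19395 + I*√3043) = -122062/(19*(-19395 + I*√3043)) ≈ 0.33123 + 0.0009421*I)
C(-46, -131) + t = (93 - 131) + (1183696245/3573606146 + 61031*I*√3043/3573606146) = -38 + (1183696245/3573606146 + 61031*I*√3043/3573606146) = -134613337303/3573606146 + 61031*I*√3043/3573606146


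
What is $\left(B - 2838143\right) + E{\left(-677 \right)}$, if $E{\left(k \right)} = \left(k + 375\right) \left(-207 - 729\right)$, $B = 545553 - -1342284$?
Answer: $-667634$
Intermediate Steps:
$B = 1887837$ ($B = 545553 + 1342284 = 1887837$)
$E{\left(k \right)} = -351000 - 936 k$ ($E{\left(k \right)} = \left(375 + k\right) \left(-936\right) = -351000 - 936 k$)
$\left(B - 2838143\right) + E{\left(-677 \right)} = \left(1887837 - 2838143\right) - -282672 = -950306 + \left(-351000 + 633672\right) = -950306 + 282672 = -667634$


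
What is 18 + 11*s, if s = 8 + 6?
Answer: 172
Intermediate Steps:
s = 14
18 + 11*s = 18 + 11*14 = 18 + 154 = 172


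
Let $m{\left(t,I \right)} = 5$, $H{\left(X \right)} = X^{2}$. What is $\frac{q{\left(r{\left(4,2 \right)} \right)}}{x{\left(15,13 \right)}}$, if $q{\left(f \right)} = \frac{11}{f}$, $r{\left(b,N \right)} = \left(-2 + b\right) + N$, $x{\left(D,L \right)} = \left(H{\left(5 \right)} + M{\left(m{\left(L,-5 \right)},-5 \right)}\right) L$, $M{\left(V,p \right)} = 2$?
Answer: $\frac{11}{1404} \approx 0.0078348$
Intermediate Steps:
$x{\left(D,L \right)} = 27 L$ ($x{\left(D,L \right)} = \left(5^{2} + 2\right) L = \left(25 + 2\right) L = 27 L$)
$r{\left(b,N \right)} = -2 + N + b$
$\frac{q{\left(r{\left(4,2 \right)} \right)}}{x{\left(15,13 \right)}} = \frac{11 \frac{1}{-2 + 2 + 4}}{27 \cdot 13} = \frac{11 \cdot \frac{1}{4}}{351} = 11 \cdot \frac{1}{4} \cdot \frac{1}{351} = \frac{11}{4} \cdot \frac{1}{351} = \frac{11}{1404}$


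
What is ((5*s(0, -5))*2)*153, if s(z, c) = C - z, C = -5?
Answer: -7650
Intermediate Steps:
s(z, c) = -5 - z
((5*s(0, -5))*2)*153 = ((5*(-5 - 1*0))*2)*153 = ((5*(-5 + 0))*2)*153 = ((5*(-5))*2)*153 = -25*2*153 = -50*153 = -7650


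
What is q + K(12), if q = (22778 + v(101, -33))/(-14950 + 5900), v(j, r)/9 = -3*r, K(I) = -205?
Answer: -1878919/9050 ≈ -207.62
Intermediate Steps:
v(j, r) = -27*r (v(j, r) = 9*(-3*r) = -27*r)
q = -23669/9050 (q = (22778 - 27*(-33))/(-14950 + 5900) = (22778 + 891)/(-9050) = 23669*(-1/9050) = -23669/9050 ≈ -2.6154)
q + K(12) = -23669/9050 - 205 = -1878919/9050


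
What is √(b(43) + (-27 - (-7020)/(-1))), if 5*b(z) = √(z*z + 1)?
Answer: √(-7047 + √74) ≈ 83.895*I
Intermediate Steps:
b(z) = √(1 + z²)/5 (b(z) = √(z*z + 1)/5 = √(z² + 1)/5 = √(1 + z²)/5)
√(b(43) + (-27 - (-7020)/(-1))) = √(√(1 + 43²)/5 + (-27 - (-7020)/(-1))) = √(√(1 + 1849)/5 + (-27 - (-7020)*(-1))) = √(√1850/5 + (-27 - 108*65)) = √((5*√74)/5 + (-27 - 7020)) = √(√74 - 7047) = √(-7047 + √74)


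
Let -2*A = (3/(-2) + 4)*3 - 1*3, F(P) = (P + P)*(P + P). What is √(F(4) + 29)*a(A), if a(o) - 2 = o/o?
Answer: 3*√93 ≈ 28.931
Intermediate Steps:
F(P) = 4*P² (F(P) = (2*P)*(2*P) = 4*P²)
A = -9/4 (A = -((3/(-2) + 4)*3 - 1*3)/2 = -((3*(-½) + 4)*3 - 3)/2 = -((-3/2 + 4)*3 - 3)/2 = -((5/2)*3 - 3)/2 = -(15/2 - 3)/2 = -½*9/2 = -9/4 ≈ -2.2500)
a(o) = 3 (a(o) = 2 + o/o = 2 + 1 = 3)
√(F(4) + 29)*a(A) = √(4*4² + 29)*3 = √(4*16 + 29)*3 = √(64 + 29)*3 = √93*3 = 3*√93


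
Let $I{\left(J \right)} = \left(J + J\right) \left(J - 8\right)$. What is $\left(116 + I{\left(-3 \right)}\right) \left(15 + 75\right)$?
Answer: $16380$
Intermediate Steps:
$I{\left(J \right)} = 2 J \left(-8 + J\right)$
$\left(116 + I{\left(-3 \right)}\right) \left(15 + 75\right) = \left(116 + 2 \left(-3\right) \left(-8 - 3\right)\right) \left(15 + 75\right) = \left(116 + 2 \left(-3\right) \left(-11\right)\right) 90 = \left(116 + 66\right) 90 = 182 \cdot 90 = 16380$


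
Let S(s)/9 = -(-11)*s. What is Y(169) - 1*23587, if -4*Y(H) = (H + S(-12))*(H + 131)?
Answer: 52838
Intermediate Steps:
S(s) = 99*s (S(s) = 9*(-(-11)*s) = 9*(11*s) = 99*s)
Y(H) = -(-1188 + H)*(131 + H)/4 (Y(H) = -(H + 99*(-12))*(H + 131)/4 = -(H - 1188)*(131 + H)/4 = -(-1188 + H)*(131 + H)/4)
Y(169) - 1*23587 = (38907 - ¼*169² + (1057/4)*169) - 1*23587 = (38907 - ¼*28561 + 178633/4) - 23587 = (38907 - 28561/4 + 178633/4) - 23587 = 76425 - 23587 = 52838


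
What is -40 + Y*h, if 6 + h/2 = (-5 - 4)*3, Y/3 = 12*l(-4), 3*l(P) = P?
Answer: 3128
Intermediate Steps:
l(P) = P/3
Y = -48 (Y = 3*(12*((⅓)*(-4))) = 3*(12*(-4/3)) = 3*(-16) = -48)
h = -66 (h = -12 + 2*((-5 - 4)*3) = -12 + 2*(-9*3) = -12 + 2*(-27) = -12 - 54 = -66)
-40 + Y*h = -40 - 48*(-66) = -40 + 3168 = 3128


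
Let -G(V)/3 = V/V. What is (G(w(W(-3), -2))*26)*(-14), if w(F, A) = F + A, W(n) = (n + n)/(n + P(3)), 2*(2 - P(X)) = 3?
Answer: 1092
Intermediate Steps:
P(X) = ½ (P(X) = 2 - ½*3 = 2 - 3/2 = ½)
W(n) = 2*n/(½ + n) (W(n) = (n + n)/(n + ½) = (2*n)/(½ + n) = 2*n/(½ + n))
w(F, A) = A + F
G(V) = -3 (G(V) = -3*V/V = -3*1 = -3)
(G(w(W(-3), -2))*26)*(-14) = -3*26*(-14) = -78*(-14) = 1092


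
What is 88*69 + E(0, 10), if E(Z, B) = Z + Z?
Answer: 6072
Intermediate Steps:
E(Z, B) = 2*Z
88*69 + E(0, 10) = 88*69 + 2*0 = 6072 + 0 = 6072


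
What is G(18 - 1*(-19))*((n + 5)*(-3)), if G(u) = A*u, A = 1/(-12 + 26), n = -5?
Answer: 0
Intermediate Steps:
A = 1/14 ≈ 0.071429
G(u) = u/14
G(18 - 1*(-19))*((n + 5)*(-3)) = ((18 - 1*(-19))/14)*((-5 + 5)*(-3)) = ((18 + 19)/14)*(0*(-3)) = ((1/14)*37)*0 = (37/14)*0 = 0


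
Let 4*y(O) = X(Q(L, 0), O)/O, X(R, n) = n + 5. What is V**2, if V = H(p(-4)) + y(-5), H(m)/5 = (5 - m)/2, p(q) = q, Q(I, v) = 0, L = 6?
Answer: 2025/4 ≈ 506.25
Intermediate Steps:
X(R, n) = 5 + n
y(O) = (5 + O)/(4*O) (y(O) = ((5 + O)/O)/4 = (5 + O)/(4*O))
H(m) = 25/2 - 5*m/2 (H(m) = 5*((5 - m)/2) = 5*((5 - m)*(1/2)) = 5*(5/2 - m/2) = 25/2 - 5*m/2)
V = 45/2 (V = (25/2 - 5/2*(-4)) + (1/4)*(5 - 5)/(-5) = (25/2 + 10) + (1/4)*(-1/5)*0 = 45/2 + 0 = 45/2 ≈ 22.500)
V**2 = (45/2)**2 = 2025/4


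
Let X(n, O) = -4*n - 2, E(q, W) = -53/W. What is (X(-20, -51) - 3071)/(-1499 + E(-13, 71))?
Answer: 212503/106482 ≈ 1.9957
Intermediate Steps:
X(n, O) = -2 - 4*n
(X(-20, -51) - 3071)/(-1499 + E(-13, 71)) = ((-2 - 4*(-20)) - 3071)/(-1499 - 53/71) = ((-2 + 80) - 3071)/(-1499 - 53*1/71) = (78 - 3071)/(-1499 - 53/71) = -2993/(-106482/71) = -2993*(-71/106482) = 212503/106482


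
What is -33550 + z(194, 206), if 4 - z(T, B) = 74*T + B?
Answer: -48108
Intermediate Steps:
z(T, B) = 4 - B - 74*T (z(T, B) = 4 - (74*T + B) = 4 - (B + 74*T) = 4 + (-B - 74*T) = 4 - B - 74*T)
-33550 + z(194, 206) = -33550 + (4 - 1*206 - 74*194) = -33550 + (4 - 206 - 14356) = -33550 - 14558 = -48108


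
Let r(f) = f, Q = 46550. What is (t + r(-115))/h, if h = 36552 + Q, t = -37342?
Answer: -37457/83102 ≈ -0.45074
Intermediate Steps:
h = 83102 (h = 36552 + 46550 = 83102)
(t + r(-115))/h = (-37342 - 115)/83102 = -37457*1/83102 = -37457/83102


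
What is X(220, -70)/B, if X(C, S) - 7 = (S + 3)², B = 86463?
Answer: 4496/86463 ≈ 0.051999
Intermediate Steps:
X(C, S) = 7 + (3 + S)² (X(C, S) = 7 + (S + 3)² = 7 + (3 + S)²)
X(220, -70)/B = (7 + (3 - 70)²)/86463 = (7 + (-67)²)*(1/86463) = (7 + 4489)*(1/86463) = 4496*(1/86463) = 4496/86463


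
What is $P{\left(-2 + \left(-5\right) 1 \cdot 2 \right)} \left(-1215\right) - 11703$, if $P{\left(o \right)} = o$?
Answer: $2877$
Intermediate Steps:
$P{\left(-2 + \left(-5\right) 1 \cdot 2 \right)} \left(-1215\right) - 11703 = \left(-2 + \left(-5\right) 1 \cdot 2\right) \left(-1215\right) - 11703 = \left(-2 - 10\right) \left(-1215\right) - 11703 = \left(-12\right) \left(-1215\right) - 11703 = 14580 - 11703 = 2877$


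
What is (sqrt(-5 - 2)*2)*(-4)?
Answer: -8*I*sqrt(7) ≈ -21.166*I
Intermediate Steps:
(sqrt(-5 - 2)*2)*(-4) = (sqrt(-7)*2)*(-4) = ((I*sqrt(7))*2)*(-4) = (2*I*sqrt(7))*(-4) = -8*I*sqrt(7)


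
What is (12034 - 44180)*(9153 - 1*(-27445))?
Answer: -1176479308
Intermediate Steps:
(12034 - 44180)*(9153 - 1*(-27445)) = -32146*(9153 + 27445) = -32146*36598 = -1176479308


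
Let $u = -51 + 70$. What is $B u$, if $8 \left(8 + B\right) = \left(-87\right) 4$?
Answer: $- \frac{1957}{2} \approx -978.5$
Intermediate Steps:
$B = - \frac{103}{2}$ ($B = -8 + \frac{\left(-87\right) 4}{8} = -8 + \frac{1}{8} \left(-348\right) = -8 - \frac{87}{2} = - \frac{103}{2} \approx -51.5$)
$u = 19$
$B u = \left(- \frac{103}{2}\right) 19 = - \frac{1957}{2}$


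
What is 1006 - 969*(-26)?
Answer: 26200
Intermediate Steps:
1006 - 969*(-26) = 1006 - 1*(-25194) = 1006 + 25194 = 26200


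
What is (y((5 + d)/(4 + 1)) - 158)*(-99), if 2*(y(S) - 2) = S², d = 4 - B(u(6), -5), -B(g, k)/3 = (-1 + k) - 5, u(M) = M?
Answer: 357588/25 ≈ 14304.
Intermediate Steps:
B(g, k) = 18 - 3*k (B(g, k) = -3*((-1 + k) - 5) = -3*(-6 + k) = 18 - 3*k)
d = -29 (d = 4 - (18 - 3*(-5)) = 4 - (18 + 15) = 4 - 1*33 = 4 - 33 = -29)
y(S) = 2 + S²/2
(y((5 + d)/(4 + 1)) - 158)*(-99) = ((2 + ((5 - 29)/(4 + 1))²/2) - 158)*(-99) = ((2 + (-24/5)²/2) - 158)*(-99) = ((2 + (½)*(576/25)) - 158)*(-99) = ((2 + 288/25) - 158)*(-99) = (338/25 - 158)*(-99) = -3612/25*(-99) = 357588/25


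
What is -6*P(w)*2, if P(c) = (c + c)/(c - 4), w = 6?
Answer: -72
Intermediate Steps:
P(c) = 2*c/(-4 + c) (P(c) = (2*c)/(-4 + c) = 2*c/(-4 + c))
-6*P(w)*2 = -12*6/(-4 + 6)*2 = -12*6/2*2 = -6*6*2 = -36*2 = -72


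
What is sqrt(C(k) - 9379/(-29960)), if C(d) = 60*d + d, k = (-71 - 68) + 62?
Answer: 3*I*sqrt(117104270010)/14980 ≈ 68.532*I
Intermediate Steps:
k = -77 (k = -139 + 62 = -77)
C(d) = 61*d
sqrt(C(k) - 9379/(-29960)) = sqrt(61*(-77) - 9379/(-29960)) = sqrt(-4697 - 9379*(-1/29960)) = sqrt(-4697 + 9379/29960) = sqrt(-140712741/29960) = 3*I*sqrt(117104270010)/14980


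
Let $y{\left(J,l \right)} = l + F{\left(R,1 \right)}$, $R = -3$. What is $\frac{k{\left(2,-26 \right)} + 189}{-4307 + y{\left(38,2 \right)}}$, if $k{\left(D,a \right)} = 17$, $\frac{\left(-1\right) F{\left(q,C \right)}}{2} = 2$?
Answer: $- \frac{206}{4309} \approx -0.047807$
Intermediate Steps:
$F{\left(q,C \right)} = -4$ ($F{\left(q,C \right)} = \left(-2\right) 2 = -4$)
$y{\left(J,l \right)} = -4 + l$ ($y{\left(J,l \right)} = l - 4 = -4 + l$)
$\frac{k{\left(2,-26 \right)} + 189}{-4307 + y{\left(38,2 \right)}} = \frac{17 + 189}{-4307 + \left(-4 + 2\right)} = \frac{206}{-4307 - 2} = \frac{206}{-4309} = 206 \left(- \frac{1}{4309}\right) = - \frac{206}{4309}$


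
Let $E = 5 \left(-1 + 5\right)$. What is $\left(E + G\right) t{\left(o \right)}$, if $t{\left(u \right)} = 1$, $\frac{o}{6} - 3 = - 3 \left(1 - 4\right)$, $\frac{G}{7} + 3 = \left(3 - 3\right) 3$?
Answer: $-1$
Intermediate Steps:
$E = 20$ ($E = 5 \cdot 4 = 20$)
$G = -21$ ($G = -21 + 7 \left(3 - 3\right) 3 = -21 + 7 \cdot 0 \cdot 3 = -21 + 7 \cdot 0 = -21 + 0 = -21$)
$o = 72$ ($o = 18 + 6 \left(- 3 \left(1 - 4\right)\right) = 18 + 6 \left(\left(-3\right) \left(-3\right)\right) = 18 + 6 \cdot 9 = 18 + 54 = 72$)
$\left(E + G\right) t{\left(o \right)} = \left(20 - 21\right) 1 = \left(-1\right) 1 = -1$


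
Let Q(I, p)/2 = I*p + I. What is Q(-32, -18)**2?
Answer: 1183744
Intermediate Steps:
Q(I, p) = 2*I + 2*I*p (Q(I, p) = 2*(I*p + I) = 2*(I + I*p) = 2*I + 2*I*p)
Q(-32, -18)**2 = (2*(-32)*(1 - 18))**2 = (2*(-32)*(-17))**2 = 1088**2 = 1183744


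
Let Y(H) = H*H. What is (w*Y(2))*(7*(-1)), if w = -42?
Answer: 1176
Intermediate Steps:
Y(H) = H²
(w*Y(2))*(7*(-1)) = (-42*2²)*(7*(-1)) = -42*4*(-7) = -168*(-7) = 1176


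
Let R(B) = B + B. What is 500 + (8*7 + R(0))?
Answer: 556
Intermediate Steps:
R(B) = 2*B
500 + (8*7 + R(0)) = 500 + (8*7 + 2*0) = 500 + (56 + 0) = 500 + 56 = 556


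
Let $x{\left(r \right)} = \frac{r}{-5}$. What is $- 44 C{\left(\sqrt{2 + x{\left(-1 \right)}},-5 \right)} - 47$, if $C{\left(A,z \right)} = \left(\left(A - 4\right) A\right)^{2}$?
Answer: $- \frac{45219}{25} + \frac{3872 \sqrt{55}}{25} \approx -660.14$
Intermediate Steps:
$x{\left(r \right)} = - \frac{r}{5}$ ($x{\left(r \right)} = r \left(- \frac{1}{5}\right) = - \frac{r}{5}$)
$C{\left(A,z \right)} = A^{2} \left(-4 + A\right)^{2}$ ($C{\left(A,z \right)} = \left(\left(-4 + A\right) A\right)^{2} = \left(A \left(-4 + A\right)\right)^{2} = A^{2} \left(-4 + A\right)^{2}$)
$- 44 C{\left(\sqrt{2 + x{\left(-1 \right)}},-5 \right)} - 47 = - 44 \left(\sqrt{2 - - \frac{1}{5}}\right)^{2} \left(-4 + \sqrt{2 - - \frac{1}{5}}\right)^{2} - 47 = - 44 \left(\sqrt{2 + \frac{1}{5}}\right)^{2} \left(-4 + \sqrt{2 + \frac{1}{5}}\right)^{2} - 47 = - 44 \left(\sqrt{\frac{11}{5}}\right)^{2} \left(-4 + \sqrt{\frac{11}{5}}\right)^{2} - 47 = - 44 \left(\frac{\sqrt{55}}{5}\right)^{2} \left(-4 + \frac{\sqrt{55}}{5}\right)^{2} - 47 = - 44 \frac{11 \left(-4 + \frac{\sqrt{55}}{5}\right)^{2}}{5} - 47 = - \frac{484 \left(-4 + \frac{\sqrt{55}}{5}\right)^{2}}{5} - 47 = -47 - \frac{484 \left(-4 + \frac{\sqrt{55}}{5}\right)^{2}}{5}$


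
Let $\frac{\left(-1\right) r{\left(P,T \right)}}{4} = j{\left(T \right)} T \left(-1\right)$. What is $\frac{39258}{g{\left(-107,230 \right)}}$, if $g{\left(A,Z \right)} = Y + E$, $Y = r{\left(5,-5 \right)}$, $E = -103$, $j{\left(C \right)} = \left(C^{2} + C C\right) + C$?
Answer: $- \frac{39258}{1003} \approx -39.141$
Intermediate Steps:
$j{\left(C \right)} = C + 2 C^{2}$ ($j{\left(C \right)} = \left(C^{2} + C^{2}\right) + C = 2 C^{2} + C = C + 2 C^{2}$)
$r{\left(P,T \right)} = 4 T^{2} \left(1 + 2 T\right)$ ($r{\left(P,T \right)} = - 4 T \left(1 + 2 T\right) T \left(-1\right) = - 4 T^{2} \left(1 + 2 T\right) \left(-1\right) = - 4 \left(- T^{2} \left(1 + 2 T\right)\right) = 4 T^{2} \left(1 + 2 T\right)$)
$Y = -900$ ($Y = \left(-5\right)^{2} \left(4 + 8 \left(-5\right)\right) = 25 \left(4 - 40\right) = 25 \left(-36\right) = -900$)
$g{\left(A,Z \right)} = -1003$ ($g{\left(A,Z \right)} = -900 - 103 = -1003$)
$\frac{39258}{g{\left(-107,230 \right)}} = \frac{39258}{-1003} = 39258 \left(- \frac{1}{1003}\right) = - \frac{39258}{1003}$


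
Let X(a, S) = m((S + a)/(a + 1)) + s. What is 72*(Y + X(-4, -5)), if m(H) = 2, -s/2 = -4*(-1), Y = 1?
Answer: -360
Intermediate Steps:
s = -8 (s = -(-8)*(-1) = -2*4 = -8)
X(a, S) = -6 (X(a, S) = 2 - 8 = -6)
72*(Y + X(-4, -5)) = 72*(1 - 6) = 72*(-5) = -360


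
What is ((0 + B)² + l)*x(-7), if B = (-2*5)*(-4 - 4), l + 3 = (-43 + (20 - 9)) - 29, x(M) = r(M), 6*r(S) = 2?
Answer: 2112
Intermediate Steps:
r(S) = ⅓ (r(S) = (⅙)*2 = ⅓)
x(M) = ⅓
l = -64 (l = -3 + ((-43 + (20 - 9)) - 29) = -3 + ((-43 + 11) - 29) = -3 + (-32 - 29) = -3 - 61 = -64)
B = 80 (B = -10*(-8) = 80)
((0 + B)² + l)*x(-7) = ((0 + 80)² - 64)*(⅓) = (80² - 64)*(⅓) = (6400 - 64)*(⅓) = 6336*(⅓) = 2112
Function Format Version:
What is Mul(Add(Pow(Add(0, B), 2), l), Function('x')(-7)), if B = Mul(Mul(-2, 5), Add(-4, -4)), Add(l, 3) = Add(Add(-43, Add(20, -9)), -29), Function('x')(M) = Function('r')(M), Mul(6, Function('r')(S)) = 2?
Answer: 2112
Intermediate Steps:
Function('r')(S) = Rational(1, 3) (Function('r')(S) = Mul(Rational(1, 6), 2) = Rational(1, 3))
Function('x')(M) = Rational(1, 3)
l = -64 (l = Add(-3, Add(Add(-43, Add(20, -9)), -29)) = Add(-3, Add(Add(-43, 11), -29)) = Add(-3, Add(-32, -29)) = Add(-3, -61) = -64)
B = 80 (B = Mul(-10, -8) = 80)
Mul(Add(Pow(Add(0, B), 2), l), Function('x')(-7)) = Mul(Add(Pow(Add(0, 80), 2), -64), Rational(1, 3)) = Mul(Add(Pow(80, 2), -64), Rational(1, 3)) = Mul(Add(6400, -64), Rational(1, 3)) = Mul(6336, Rational(1, 3)) = 2112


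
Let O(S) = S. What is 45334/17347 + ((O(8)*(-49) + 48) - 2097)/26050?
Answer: 59926667/23783650 ≈ 2.5197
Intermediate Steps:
45334/17347 + ((O(8)*(-49) + 48) - 2097)/26050 = 45334/17347 + ((8*(-49) + 48) - 2097)/26050 = 45334*(1/17347) + ((-392 + 48) - 2097)*(1/26050) = 2386/913 + (-344 - 2097)*(1/26050) = 2386/913 - 2441*1/26050 = 2386/913 - 2441/26050 = 59926667/23783650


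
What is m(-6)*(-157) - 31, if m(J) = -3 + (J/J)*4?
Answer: -188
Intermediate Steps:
m(J) = 1 (m(J) = -3 + 1*4 = -3 + 4 = 1)
m(-6)*(-157) - 31 = 1*(-157) - 31 = -157 - 31 = -188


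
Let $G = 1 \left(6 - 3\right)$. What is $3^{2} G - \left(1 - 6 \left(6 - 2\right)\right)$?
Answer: $50$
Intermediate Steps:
$G = 3$ ($G = 1 \cdot 3 = 3$)
$3^{2} G - \left(1 - 6 \left(6 - 2\right)\right) = 3^{2} \cdot 3 - \left(1 - 6 \left(6 - 2\right)\right) = 9 \cdot 3 + \left(-1 + 6 \cdot 4\right) = 27 + \left(-1 + 24\right) = 27 + 23 = 50$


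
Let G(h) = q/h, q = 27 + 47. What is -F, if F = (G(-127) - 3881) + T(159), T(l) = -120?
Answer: 508201/127 ≈ 4001.6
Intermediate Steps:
q = 74
G(h) = 74/h
F = -508201/127 (F = (74/(-127) - 3881) - 120 = (74*(-1/127) - 3881) - 120 = (-74/127 - 3881) - 120 = -492961/127 - 120 = -508201/127 ≈ -4001.6)
-F = -1*(-508201/127) = 508201/127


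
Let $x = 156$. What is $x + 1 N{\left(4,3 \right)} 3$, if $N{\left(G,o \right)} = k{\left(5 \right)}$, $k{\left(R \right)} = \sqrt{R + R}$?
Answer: $156 + 3 \sqrt{10} \approx 165.49$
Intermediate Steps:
$k{\left(R \right)} = \sqrt{2} \sqrt{R}$ ($k{\left(R \right)} = \sqrt{2 R} = \sqrt{2} \sqrt{R}$)
$N{\left(G,o \right)} = \sqrt{10}$ ($N{\left(G,o \right)} = \sqrt{2} \sqrt{5} = \sqrt{10}$)
$x + 1 N{\left(4,3 \right)} 3 = 156 + 1 \sqrt{10} \cdot 3 = 156 + \sqrt{10} \cdot 3 = 156 + 3 \sqrt{10}$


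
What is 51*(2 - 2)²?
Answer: 0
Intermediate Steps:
51*(2 - 2)² = 51*0² = 51*0 = 0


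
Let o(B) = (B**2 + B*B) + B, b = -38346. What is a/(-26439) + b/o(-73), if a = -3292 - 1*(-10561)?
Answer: -363590753/93285605 ≈ -3.8976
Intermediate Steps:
o(B) = B + 2*B**2 (o(B) = (B**2 + B**2) + B = 2*B**2 + B = B + 2*B**2)
a = 7269 (a = -3292 + 10561 = 7269)
a/(-26439) + b/o(-73) = 7269/(-26439) - 38346*(-1/(73*(1 + 2*(-73)))) = 7269*(-1/26439) - 38346*(-1/(73*(1 - 146))) = -2423/8813 - 38346/((-73*(-145))) = -2423/8813 - 38346/10585 = -363590753/93285605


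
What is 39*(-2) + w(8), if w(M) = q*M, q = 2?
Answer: -62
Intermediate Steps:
w(M) = 2*M
39*(-2) + w(8) = 39*(-2) + 2*8 = -78 + 16 = -62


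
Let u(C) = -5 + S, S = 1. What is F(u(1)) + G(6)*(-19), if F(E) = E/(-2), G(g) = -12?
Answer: 230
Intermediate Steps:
u(C) = -4 (u(C) = -5 + 1 = -4)
F(E) = -E/2 (F(E) = E*(-1/2) = -E/2)
F(u(1)) + G(6)*(-19) = -1/2*(-4) - 12*(-19) = 2 + 228 = 230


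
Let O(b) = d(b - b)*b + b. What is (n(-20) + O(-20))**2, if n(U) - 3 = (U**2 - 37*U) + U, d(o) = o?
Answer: 1216609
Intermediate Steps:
O(b) = b (O(b) = (b - b)*b + b = 0*b + b = 0 + b = b)
n(U) = 3 + U**2 - 36*U (n(U) = 3 + ((U**2 - 37*U) + U) = 3 + (U**2 - 36*U) = 3 + U**2 - 36*U)
(n(-20) + O(-20))**2 = ((3 + (-20)**2 - 36*(-20)) - 20)**2 = ((3 + 400 + 720) - 20)**2 = (1123 - 20)**2 = 1103**2 = 1216609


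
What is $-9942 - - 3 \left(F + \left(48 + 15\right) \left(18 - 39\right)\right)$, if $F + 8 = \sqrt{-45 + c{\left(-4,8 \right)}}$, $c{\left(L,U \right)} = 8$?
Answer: $-13935 + 3 i \sqrt{37} \approx -13935.0 + 18.248 i$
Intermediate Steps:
$F = -8 + i \sqrt{37}$ ($F = -8 + \sqrt{-45 + 8} = -8 + \sqrt{-37} = -8 + i \sqrt{37} \approx -8.0 + 6.0828 i$)
$-9942 - - 3 \left(F + \left(48 + 15\right) \left(18 - 39\right)\right) = -9942 - - 3 \left(\left(-8 + i \sqrt{37}\right) + \left(48 + 15\right) \left(18 - 39\right)\right) = -9942 - - 3 \left(\left(-8 + i \sqrt{37}\right) + 63 \left(-21\right)\right) = -9942 - - 3 \left(\left(-8 + i \sqrt{37}\right) - 1323\right) = -9942 - - 3 \left(-1331 + i \sqrt{37}\right) = -9942 - \left(3993 - 3 i \sqrt{37}\right) = -13935 + 3 i \sqrt{37}$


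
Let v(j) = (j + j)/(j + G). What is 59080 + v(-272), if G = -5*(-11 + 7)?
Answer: 3722176/63 ≈ 59082.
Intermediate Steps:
G = 20 (G = -5*(-4) = 20)
v(j) = 2*j/(20 + j) (v(j) = (j + j)/(j + 20) = (2*j)/(20 + j) = 2*j/(20 + j))
59080 + v(-272) = 59080 + 2*(-272)/(20 - 272) = 59080 + 2*(-272)/(-252) = 59080 + 2*(-272)*(-1/252) = 59080 + 136/63 = 3722176/63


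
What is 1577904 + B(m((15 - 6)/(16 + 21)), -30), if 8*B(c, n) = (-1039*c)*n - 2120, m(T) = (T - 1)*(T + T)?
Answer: 2157824081/1369 ≈ 1.5762e+6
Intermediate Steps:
m(T) = 2*T*(-1 + T) (m(T) = (-1 + T)*(2*T) = 2*T*(-1 + T))
B(c, n) = -265 - 1039*c*n/8 (B(c, n) = ((-1039*c)*n - 2120)/8 = (-1039*c*n - 2120)/8 = (-2120 - 1039*c*n)/8 = -265 - 1039*c*n/8)
1577904 + B(m((15 - 6)/(16 + 21)), -30) = 1577904 + (-265 - 1039/8*2*((15 - 6)/(16 + 21))*(-1 + (15 - 6)/(16 + 21))*(-30)) = 1577904 + (-265 - 1039/8*2*(9/37)*(-1 + 9/37)*(-30)) = 1577904 + (-265 - 1039/8*2*(9/37)*(-28/37)*(-30)) = 1577904 + (-265 - 1039/8*(-504/1369)*(-30)) = 1577904 + (-265 - 1963710/1369) = 1577904 - 2326495/1369 = 2157824081/1369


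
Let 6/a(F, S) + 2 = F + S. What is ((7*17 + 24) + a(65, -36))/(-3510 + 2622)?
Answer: -1289/7992 ≈ -0.16129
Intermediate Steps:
a(F, S) = 6/(-2 + F + S) (a(F, S) = 6/(-2 + (F + S)) = 6/(-2 + F + S))
((7*17 + 24) + a(65, -36))/(-3510 + 2622) = ((7*17 + 24) + 6/(-2 + 65 - 36))/(-3510 + 2622) = ((119 + 24) + 6/27)/(-888) = (143 + 6*(1/27))*(-1/888) = (143 + 2/9)*(-1/888) = (1289/9)*(-1/888) = -1289/7992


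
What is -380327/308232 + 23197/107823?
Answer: -11285980139/11078166312 ≈ -1.0188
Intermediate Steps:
-380327/308232 + 23197/107823 = -11285980139/11078166312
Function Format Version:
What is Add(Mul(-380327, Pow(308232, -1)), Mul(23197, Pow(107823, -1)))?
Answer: Rational(-11285980139, 11078166312) ≈ -1.0188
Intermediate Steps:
Add(Mul(-380327, Pow(308232, -1)), Mul(23197, Pow(107823, -1))) = Add(Mul(-380327, Rational(1, 308232)), Mul(23197, Rational(1, 107823))) = Add(Rational(-380327, 308232), Rational(23197, 107823)) = Rational(-11285980139, 11078166312)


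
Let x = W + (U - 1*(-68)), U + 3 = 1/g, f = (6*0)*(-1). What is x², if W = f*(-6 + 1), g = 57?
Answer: 13734436/3249 ≈ 4227.3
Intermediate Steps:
f = 0 (f = 0*(-1) = 0)
W = 0 (W = 0*(-6 + 1) = 0*(-5) = 0)
U = -170/57 (U = -3 + 1/57 = -170/57 ≈ -2.9825)
x = 3706/57 (x = 0 + (-170/57 - 1*(-68)) = 0 + (-170/57 + 68) = 0 + 3706/57 = 3706/57 ≈ 65.018)
x² = (3706/57)² = 13734436/3249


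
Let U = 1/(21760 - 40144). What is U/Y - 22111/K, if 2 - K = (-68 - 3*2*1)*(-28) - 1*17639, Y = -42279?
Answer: -17185932518527/12101116350384 ≈ -1.4202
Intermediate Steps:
U = -1/18384 (U = 1/(-18384) = -1/18384 ≈ -5.4395e-5)
K = 15569 (K = 2 - ((-68 - 3*2*1)*(-28) - 1*17639) = 2 - ((-68 - 6*1)*(-28) - 17639) = 2 - ((-68 - 6)*(-28) - 17639) = 2 - (-74*(-28) - 17639) = 2 - (2072 - 17639) = 2 - 1*(-15567) = 2 + 15567 = 15569)
U/Y - 22111/K = -1/18384/(-42279) - 22111/15569 = -1/18384*(-1/42279) - 22111*1/15569 = 1/777257136 - 22111/15569 = -17185932518527/12101116350384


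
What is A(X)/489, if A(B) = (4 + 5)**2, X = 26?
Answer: 27/163 ≈ 0.16564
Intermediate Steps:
A(B) = 81 (A(B) = 9**2 = 81)
A(X)/489 = 81/489 = 81*(1/489) = 27/163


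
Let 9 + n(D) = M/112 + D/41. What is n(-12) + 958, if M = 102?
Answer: 2180323/2296 ≈ 949.62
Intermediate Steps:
n(D) = -453/56 + D/41 (n(D) = -9 + (102/112 + D/41) = -9 + (102*(1/112) + D*(1/41)) = -9 + (51/56 + D/41) = -453/56 + D/41)
n(-12) + 958 = (-453/56 + (1/41)*(-12)) + 958 = (-453/56 - 12/41) + 958 = -19245/2296 + 958 = 2180323/2296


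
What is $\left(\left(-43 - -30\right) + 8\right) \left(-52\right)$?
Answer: $260$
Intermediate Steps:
$\left(\left(-43 - -30\right) + 8\right) \left(-52\right) = \left(\left(-43 + 30\right) + 8\right) \left(-52\right) = \left(-13 + 8\right) \left(-52\right) = \left(-5\right) \left(-52\right) = 260$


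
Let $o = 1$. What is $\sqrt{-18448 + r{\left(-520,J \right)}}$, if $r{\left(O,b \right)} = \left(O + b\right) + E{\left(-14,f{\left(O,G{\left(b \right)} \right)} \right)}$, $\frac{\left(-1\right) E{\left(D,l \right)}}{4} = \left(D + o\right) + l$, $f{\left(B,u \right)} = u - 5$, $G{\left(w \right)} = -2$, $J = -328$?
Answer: $4 i \sqrt{1201} \approx 138.62 i$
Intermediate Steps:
$f{\left(B,u \right)} = -5 + u$
$E{\left(D,l \right)} = -4 - 4 D - 4 l$ ($E{\left(D,l \right)} = - 4 \left(\left(D + 1\right) + l\right) = - 4 \left(\left(1 + D\right) + l\right) = - 4 \left(1 + D + l\right) = -4 - 4 D - 4 l$)
$r{\left(O,b \right)} = 80 + O + b$ ($r{\left(O,b \right)} = \left(O + b\right) - \left(-52 + 4 \left(-5 - 2\right)\right) = \left(O + b\right) - -80 = \left(O + b\right) + \left(-4 + 56 + 28\right) = \left(O + b\right) + 80 = 80 + O + b$)
$\sqrt{-18448 + r{\left(-520,J \right)}} = \sqrt{-18448 - 768} = \sqrt{-19216} = 4 i \sqrt{1201}$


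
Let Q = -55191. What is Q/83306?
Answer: -55191/83306 ≈ -0.66251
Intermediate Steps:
Q/83306 = -55191/83306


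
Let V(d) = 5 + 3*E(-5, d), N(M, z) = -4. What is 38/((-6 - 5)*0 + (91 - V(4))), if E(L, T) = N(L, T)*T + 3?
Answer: 38/125 ≈ 0.30400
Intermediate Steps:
E(L, T) = 3 - 4*T (E(L, T) = -4*T + 3 = 3 - 4*T)
V(d) = 14 - 12*d (V(d) = 5 + 3*(3 - 4*d) = 5 + (9 - 12*d) = 14 - 12*d)
38/((-6 - 5)*0 + (91 - V(4))) = 38/((-6 - 5)*0 + (91 - (14 - 12*4))) = 38/(-11*0 + (91 - (14 - 48))) = 38/(0 + (91 - 1*(-34))) = 38/(0 + (91 + 34)) = 38/(0 + 125) = 38/125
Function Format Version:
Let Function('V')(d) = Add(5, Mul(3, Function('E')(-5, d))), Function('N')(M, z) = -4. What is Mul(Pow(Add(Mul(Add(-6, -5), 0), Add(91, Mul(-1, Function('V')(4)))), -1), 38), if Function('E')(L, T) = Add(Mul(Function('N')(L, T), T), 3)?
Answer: Rational(38, 125) ≈ 0.30400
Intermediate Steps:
Function('E')(L, T) = Add(3, Mul(-4, T)) (Function('E')(L, T) = Add(Mul(-4, T), 3) = Add(3, Mul(-4, T)))
Function('V')(d) = Add(14, Mul(-12, d)) (Function('V')(d) = Add(5, Mul(3, Add(3, Mul(-4, d)))) = Add(5, Add(9, Mul(-12, d))) = Add(14, Mul(-12, d)))
Mul(Pow(Add(Mul(Add(-6, -5), 0), Add(91, Mul(-1, Function('V')(4)))), -1), 38) = Mul(Pow(Add(Mul(Add(-6, -5), 0), Add(91, Mul(-1, Add(14, Mul(-12, 4))))), -1), 38) = Mul(Pow(Add(Mul(-11, 0), Add(91, Mul(-1, Add(14, -48)))), -1), 38) = Mul(Pow(Add(0, Add(91, Mul(-1, -34))), -1), 38) = Mul(Pow(Add(0, Add(91, 34)), -1), 38) = Mul(Pow(Add(0, 125), -1), 38) = Mul(Pow(125, -1), 38) = Mul(Rational(1, 125), 38) = Rational(38, 125)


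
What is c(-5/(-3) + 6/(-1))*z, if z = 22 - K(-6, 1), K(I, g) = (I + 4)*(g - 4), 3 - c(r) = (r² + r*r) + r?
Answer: -4352/9 ≈ -483.56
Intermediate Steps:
c(r) = 3 - r - 2*r² (c(r) = 3 - ((r² + r*r) + r) = 3 - ((r² + r²) + r) = 3 - (2*r² + r) = 3 - (r + 2*r²) = 3 + (-r - 2*r²) = 3 - r - 2*r²)
K(I, g) = (-4 + g)*(4 + I) (K(I, g) = (4 + I)*(-4 + g) = (-4 + g)*(4 + I))
z = 16 (z = 22 - (-16 - 4*(-6) + 4*1 - 6*1) = 22 - (-16 + 24 + 4 - 6) = 22 - 1*6 = 22 - 6 = 16)
c(-5/(-3) + 6/(-1))*z = (3 - (-5/(-3) + 6/(-1)) - 2*(-5/(-3) + 6/(-1))²)*16 = (3 - (-5*(-⅓) + 6*(-1)) - 2*(-5*(-⅓) + 6*(-1))²)*16 = (3 - (5/3 - 6) - 2*(5/3 - 6)²)*16 = (3 - 1*(-13/3) - 2*(-13/3)²)*16 = (3 + 13/3 - 2*169/9)*16 = (3 + 13/3 - 338/9)*16 = -272/9*16 = -4352/9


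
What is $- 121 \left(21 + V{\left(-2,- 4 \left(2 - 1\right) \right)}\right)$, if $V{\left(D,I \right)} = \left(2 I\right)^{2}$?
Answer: $-10285$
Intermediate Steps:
$V{\left(D,I \right)} = 4 I^{2}$
$- 121 \left(21 + V{\left(-2,- 4 \left(2 - 1\right) \right)}\right) = - 121 \left(21 + 4 \left(- 4 \left(2 - 1\right)\right)^{2}\right) = - 121 \left(21 + 4 \left(\left(-4\right) 1\right)^{2}\right) = - 121 \left(21 + 4 \left(-4\right)^{2}\right) = - 121 \left(21 + 4 \cdot 16\right) = - 121 \left(21 + 64\right) = \left(-121\right) 85 = -10285$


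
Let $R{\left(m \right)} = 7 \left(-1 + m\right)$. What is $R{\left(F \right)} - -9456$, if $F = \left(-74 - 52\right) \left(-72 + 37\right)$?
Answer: $40319$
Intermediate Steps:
$F = 4410$ ($F = \left(-126\right) \left(-35\right) = 4410$)
$R{\left(m \right)} = -7 + 7 m$
$R{\left(F \right)} - -9456 = \left(-7 + 7 \cdot 4410\right) - -9456 = \left(-7 + 30870\right) + 9456 = 30863 + 9456 = 40319$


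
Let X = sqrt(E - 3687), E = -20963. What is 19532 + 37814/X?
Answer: 19532 - 18907*I*sqrt(986)/2465 ≈ 19532.0 - 240.85*I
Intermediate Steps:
X = 5*I*sqrt(986) (X = sqrt(-20963 - 3687) = sqrt(-24650) = 5*I*sqrt(986) ≈ 157.0*I)
19532 + 37814/X = 19532 + 37814/((5*I*sqrt(986))) = 19532 + 37814*(-I*sqrt(986)/4930) = 19532 - 18907*I*sqrt(986)/2465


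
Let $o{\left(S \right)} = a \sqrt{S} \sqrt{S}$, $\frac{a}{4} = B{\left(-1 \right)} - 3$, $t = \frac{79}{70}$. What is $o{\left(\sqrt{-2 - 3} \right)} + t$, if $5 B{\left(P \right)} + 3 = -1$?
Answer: $\frac{79}{70} - \frac{76 i \sqrt{5}}{5} \approx 1.1286 - 33.988 i$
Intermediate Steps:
$t = \frac{79}{70}$ ($t = 79 \cdot \frac{1}{70} = \frac{79}{70} \approx 1.1286$)
$B{\left(P \right)} = - \frac{4}{5}$ ($B{\left(P \right)} = - \frac{3}{5} + \frac{1}{5} \left(-1\right) = - \frac{3}{5} - \frac{1}{5} = - \frac{4}{5}$)
$a = - \frac{76}{5}$ ($a = 4 \left(- \frac{4}{5} - 3\right) = 4 \left(- \frac{19}{5}\right) = - \frac{76}{5} \approx -15.2$)
$o{\left(S \right)} = - \frac{76 S}{5}$ ($o{\left(S \right)} = - \frac{76 \sqrt{S}}{5} \sqrt{S} = - \frac{76 S}{5}$)
$o{\left(\sqrt{-2 - 3} \right)} + t = - \frac{76 \sqrt{-2 - 3}}{5} + \frac{79}{70} = - \frac{76 \sqrt{-5}}{5} + \frac{79}{70} = - \frac{76 i \sqrt{5}}{5} + \frac{79}{70} = \frac{79}{70} - \frac{76 i \sqrt{5}}{5}$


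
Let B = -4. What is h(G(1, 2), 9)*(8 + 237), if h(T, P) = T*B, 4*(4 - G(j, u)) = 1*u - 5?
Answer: -4655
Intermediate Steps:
G(j, u) = 21/4 - u/4 (G(j, u) = 4 - (1*u - 5)/4 = 4 - (u - 5)/4 = 4 - (-5 + u)/4 = 4 + (5/4 - u/4) = 21/4 - u/4)
h(T, P) = -4*T (h(T, P) = T*(-4) = -4*T)
h(G(1, 2), 9)*(8 + 237) = (-4*(21/4 - 1/4*2))*(8 + 237) = -4*(21/4 - 1/2)*245 = -4*19/4*245 = -19*245 = -4655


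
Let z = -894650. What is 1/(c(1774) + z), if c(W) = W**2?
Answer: 1/2252426 ≈ 4.4397e-7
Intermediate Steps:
1/(c(1774) + z) = 1/(1774**2 - 894650) = 1/(3147076 - 894650) = 1/2252426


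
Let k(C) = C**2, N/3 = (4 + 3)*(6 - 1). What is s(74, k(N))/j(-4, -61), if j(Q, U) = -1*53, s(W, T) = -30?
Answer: 30/53 ≈ 0.56604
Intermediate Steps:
N = 105 (N = 3*((4 + 3)*(6 - 1)) = 3*(7*5) = 3*35 = 105)
j(Q, U) = -53
s(74, k(N))/j(-4, -61) = -30/(-53) = -30*(-1/53) = 30/53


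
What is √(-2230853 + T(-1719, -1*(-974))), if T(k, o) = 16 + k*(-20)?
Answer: I*√2196457 ≈ 1482.0*I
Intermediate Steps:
T(k, o) = 16 - 20*k
√(-2230853 + T(-1719, -1*(-974))) = √(-2230853 + (16 - 20*(-1719))) = √(-2230853 + (16 + 34380)) = √(-2230853 + 34396) = √(-2196457) = I*√2196457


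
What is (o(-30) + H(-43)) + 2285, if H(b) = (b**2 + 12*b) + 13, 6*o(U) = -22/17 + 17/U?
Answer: 11109911/3060 ≈ 3630.7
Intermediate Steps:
o(U) = -11/51 + 17/(6*U) (o(U) = (-22/17 + 17/U)/6 = -11/51 + 17/(6*U))
H(b) = 13 + b**2 + 12*b
(o(-30) + H(-43)) + 2285 = ((1/102)*(289 - 22*(-30))/(-30) + (13 + (-43)**2 + 12*(-43))) + 2285 = ((1/102)*(-1/30)*(289 + 660) + (13 + 1849 - 516)) + 2285 = ((1/102)*(-1/30)*949 + 1346) + 2285 = (-949/3060 + 1346) + 2285 = 4117811/3060 + 2285 = 11109911/3060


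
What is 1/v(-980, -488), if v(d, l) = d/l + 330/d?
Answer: 2989/4996 ≈ 0.59828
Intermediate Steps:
v(d, l) = 330/d + d/l
1/v(-980, -488) = 1/(330/(-980) - 980/(-488)) = 1/(330*(-1/980) - 980*(-1/488)) = 1/(-33/98 + 245/122) = 1/(4996/2989) = 2989/4996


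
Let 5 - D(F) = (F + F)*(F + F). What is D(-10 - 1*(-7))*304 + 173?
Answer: -9251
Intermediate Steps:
D(F) = 5 - 4*F² (D(F) = 5 - (F + F)*(F + F) = 5 - 2*F*2*F = 5 - 4*F²)
D(-10 - 1*(-7))*304 + 173 = (5 - 4*(-10 - 1*(-7))²)*304 + 173 = (5 - 4*(-10 + 7)²)*304 + 173 = (5 - 4*(-3)²)*304 + 173 = (5 - 4*9)*304 + 173 = (5 - 36)*304 + 173 = -31*304 + 173 = -9424 + 173 = -9251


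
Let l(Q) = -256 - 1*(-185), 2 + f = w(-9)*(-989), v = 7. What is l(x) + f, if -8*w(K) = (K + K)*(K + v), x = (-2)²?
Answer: 8755/2 ≈ 4377.5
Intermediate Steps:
x = 4
w(K) = -K*(7 + K)/4 (w(K) = -(K + K)*(K + 7)/8 = -2*K*(7 + K)/8 = -K*(7 + K)/4)
f = 8897/2 (f = -2 - ¼*(-9)*(7 - 9)*(-989) = -2 - ¼*(-9)*(-2)*(-989) = -2 - 9/2*(-989) = -2 + 8901/2 = 8897/2 ≈ 4448.5)
l(Q) = -71 (l(Q) = -256 + 185 = -71)
l(x) + f = -71 + 8897/2 = 8755/2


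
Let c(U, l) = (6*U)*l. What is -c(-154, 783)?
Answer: 723492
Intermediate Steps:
c(U, l) = 6*U*l
-c(-154, 783) = -6*(-154)*783 = -1*(-723492) = 723492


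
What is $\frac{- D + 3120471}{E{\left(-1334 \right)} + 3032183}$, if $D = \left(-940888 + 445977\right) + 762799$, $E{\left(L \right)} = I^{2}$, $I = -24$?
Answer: $\frac{2852583}{3032759} \approx 0.94059$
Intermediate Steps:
$E{\left(L \right)} = 576$ ($E{\left(L \right)} = \left(-24\right)^{2} = 576$)
$D = 267888$ ($D = -494911 + 762799 = 267888$)
$\frac{- D + 3120471}{E{\left(-1334 \right)} + 3032183} = \frac{\left(-1\right) 267888 + 3120471}{576 + 3032183} = \frac{-267888 + 3120471}{3032759} = 2852583 \cdot \frac{1}{3032759} = \frac{2852583}{3032759}$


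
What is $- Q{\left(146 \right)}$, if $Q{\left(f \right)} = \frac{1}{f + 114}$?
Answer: $- \frac{1}{260} \approx -0.0038462$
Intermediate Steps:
$Q{\left(f \right)} = \frac{1}{114 + f}$
$- Q{\left(146 \right)} = - \frac{1}{114 + 146} = - \frac{1}{260}$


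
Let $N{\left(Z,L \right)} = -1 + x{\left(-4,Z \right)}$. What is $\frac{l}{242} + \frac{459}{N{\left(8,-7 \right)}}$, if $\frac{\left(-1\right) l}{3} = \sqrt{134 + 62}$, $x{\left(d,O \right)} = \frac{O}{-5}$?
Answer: $- \frac{277968}{1573} \approx -176.71$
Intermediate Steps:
$x{\left(d,O \right)} = - \frac{O}{5}$ ($x{\left(d,O \right)} = O \left(- \frac{1}{5}\right) = - \frac{O}{5}$)
$N{\left(Z,L \right)} = -1 - \frac{Z}{5}$
$l = -42$ ($l = - 3 \sqrt{134 + 62} = - 3 \sqrt{196} = \left(-3\right) 14 = -42$)
$\frac{l}{242} + \frac{459}{N{\left(8,-7 \right)}} = - \frac{42}{242} + \frac{459}{-1 - \frac{8}{5}} = \left(-42\right) \frac{1}{242} + \frac{459}{-1 - \frac{8}{5}} = - \frac{21}{121} + \frac{459}{- \frac{13}{5}} = - \frac{21}{121} + 459 \left(- \frac{5}{13}\right) = - \frac{21}{121} - \frac{2295}{13} = - \frac{277968}{1573}$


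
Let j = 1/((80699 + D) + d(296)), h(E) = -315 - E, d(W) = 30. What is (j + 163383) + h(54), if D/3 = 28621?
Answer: 27156828289/166592 ≈ 1.6301e+5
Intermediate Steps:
D = 85863 (D = 3*28621 = 85863)
j = 1/166592 (j = 1/((80699 + 85863) + 30) = 1/(166562 + 30) = 1/166592 ≈ 6.0027e-6)
(j + 163383) + h(54) = (1/166592 + 163383) + (-315 - 1*54) = 27218300737/166592 + (-315 - 54) = 27218300737/166592 - 369 = 27156828289/166592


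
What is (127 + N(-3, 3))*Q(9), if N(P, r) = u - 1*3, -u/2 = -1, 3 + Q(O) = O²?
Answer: 9828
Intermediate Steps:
Q(O) = -3 + O²
u = 2 (u = -2*(-1) = 2)
N(P, r) = -1 (N(P, r) = 2 - 1*3 = 2 - 3 = -1)
(127 + N(-3, 3))*Q(9) = (127 - 1)*(-3 + 9²) = 126*(-3 + 81) = 126*78 = 9828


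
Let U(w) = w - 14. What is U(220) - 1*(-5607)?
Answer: 5813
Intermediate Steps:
U(w) = -14 + w
U(220) - 1*(-5607) = (-14 + 220) - 1*(-5607) = 206 + 5607 = 5813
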